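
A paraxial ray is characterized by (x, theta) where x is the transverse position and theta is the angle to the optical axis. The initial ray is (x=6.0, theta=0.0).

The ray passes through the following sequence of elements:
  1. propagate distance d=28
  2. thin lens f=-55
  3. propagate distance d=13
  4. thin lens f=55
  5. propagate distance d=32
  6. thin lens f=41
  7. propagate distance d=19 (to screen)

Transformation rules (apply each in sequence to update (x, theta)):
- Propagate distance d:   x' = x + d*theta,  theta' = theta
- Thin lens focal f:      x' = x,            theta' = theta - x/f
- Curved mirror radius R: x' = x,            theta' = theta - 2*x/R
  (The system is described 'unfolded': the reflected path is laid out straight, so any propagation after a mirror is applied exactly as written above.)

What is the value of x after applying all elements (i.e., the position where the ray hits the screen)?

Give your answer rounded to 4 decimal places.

Answer: 3.0478

Derivation:
Initial: x=6.0000 theta=0.0000
After 1 (propagate distance d=28): x=6.0000 theta=0.0000
After 2 (thin lens f=-55): x=6.0000 theta=6/55 (≈0.1091)
After 3 (propagate distance d=13): x=408/55 (≈7.4182) theta=6/55 (≈0.1091)
After 4 (thin lens f=55): x=408/55 (≈7.4182) theta=-78/3025 (≈-0.0258)
After 5 (propagate distance d=32): x=19944/3025 (≈6.5931) theta=-78/3025 (≈-0.0258)
After 6 (thin lens f=41): x=19944/3025 (≈6.5931) theta=-23142/124025 (≈-0.1866)
After 7 (propagate distance d=19 (to screen)): x=378006/124025 (≈3.0478) theta=-23142/124025 (≈-0.1866)
Rounded to 4 decimal places: x = 3.0478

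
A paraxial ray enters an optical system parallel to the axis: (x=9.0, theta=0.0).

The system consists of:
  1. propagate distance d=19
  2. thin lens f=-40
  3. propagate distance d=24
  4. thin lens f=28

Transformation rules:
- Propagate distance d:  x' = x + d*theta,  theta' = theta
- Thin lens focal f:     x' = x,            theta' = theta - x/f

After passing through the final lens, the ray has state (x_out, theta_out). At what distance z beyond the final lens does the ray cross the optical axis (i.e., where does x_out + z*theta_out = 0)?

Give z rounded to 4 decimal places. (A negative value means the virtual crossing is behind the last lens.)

Answer: 49.7778

Derivation:
Initial: x=9.0000 theta=0.0000
After 1 (propagate distance d=19): x=9.0000 theta=0.0000
After 2 (thin lens f=-40): x=9.0000 theta=0.2250
After 3 (propagate distance d=24): x=14.4000 theta=0.2250
After 4 (thin lens f=28): x=14.4000 theta=-81/280 (≈-0.2893)
z_focus = -x_out/theta_out = -(14.4000)/(-81/280) = 448/9 ≈ 49.7778
Rounded to 4 decimal places: z = 49.7778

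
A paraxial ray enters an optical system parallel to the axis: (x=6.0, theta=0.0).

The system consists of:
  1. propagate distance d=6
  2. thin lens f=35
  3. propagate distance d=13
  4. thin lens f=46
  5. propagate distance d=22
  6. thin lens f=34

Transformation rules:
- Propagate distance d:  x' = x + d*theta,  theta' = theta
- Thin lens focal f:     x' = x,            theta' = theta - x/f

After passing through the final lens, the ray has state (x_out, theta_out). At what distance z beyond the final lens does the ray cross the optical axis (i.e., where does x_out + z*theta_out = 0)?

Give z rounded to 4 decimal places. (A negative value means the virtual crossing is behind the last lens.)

Initial: x=6.0000 theta=0.0000
After 1 (propagate distance d=6): x=6.0000 theta=0.0000
After 2 (thin lens f=35): x=6.0000 theta=-6/35 (≈-0.1714)
After 3 (propagate distance d=13): x=132/35 (≈3.7714) theta=-6/35 (≈-0.1714)
After 4 (thin lens f=46): x=132/35 (≈3.7714) theta=-204/805 (≈-0.2534)
After 5 (propagate distance d=22): x=-1452/805 (≈-1.8037) theta=-204/805 (≈-0.2534)
After 6 (thin lens f=34): x=-1452/805 (≈-1.8037) theta=-2742/13685 (≈-0.2004)
z_focus = -x_out/theta_out = -(-1452/805)/(-2742/13685) = -4114/457 ≈ -9.0022
Rounded to 4 decimal places: z = -9.0022

Answer: -9.0022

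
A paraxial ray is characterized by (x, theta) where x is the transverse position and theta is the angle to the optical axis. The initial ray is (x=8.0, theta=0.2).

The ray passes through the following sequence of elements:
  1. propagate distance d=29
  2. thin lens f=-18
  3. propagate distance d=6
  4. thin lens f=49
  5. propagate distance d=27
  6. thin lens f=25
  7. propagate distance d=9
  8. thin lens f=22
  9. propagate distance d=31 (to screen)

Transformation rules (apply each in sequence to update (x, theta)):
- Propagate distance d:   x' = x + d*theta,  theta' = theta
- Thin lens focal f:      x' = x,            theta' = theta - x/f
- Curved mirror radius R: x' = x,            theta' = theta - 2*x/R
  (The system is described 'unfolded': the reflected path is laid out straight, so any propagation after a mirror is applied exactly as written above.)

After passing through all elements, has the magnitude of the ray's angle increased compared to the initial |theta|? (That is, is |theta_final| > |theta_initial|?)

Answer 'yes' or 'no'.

Answer: yes

Derivation:
Initial: x=8.0000 theta=0.2000
After 1 (propagate distance d=29): x=13.8000 theta=0.2000
After 2 (thin lens f=-18): x=13.8000 theta=29/30 (≈0.9667)
After 3 (propagate distance d=6): x=19.6000 theta=29/30 (≈0.9667)
After 4 (thin lens f=49): x=19.6000 theta=17/30 (≈0.5667)
After 5 (propagate distance d=27): x=34.9000 theta=17/30 (≈0.5667)
After 6 (thin lens f=25): x=34.9000 theta=-311/375 (≈-0.8293)
After 7 (propagate distance d=9): x=27.4360 theta=-311/375 (≈-0.8293)
After 8 (thin lens f=22): x=27.4360 theta=-34261/16500 (≈-2.0764)
After 9 (propagate distance d=31 (to screen)): x=-609397/16500 (≈-36.9332) theta=-34261/16500 (≈-2.0764)
|theta_initial|=0.2000 |theta_final|=34261/16500 (≈2.0764) -> increased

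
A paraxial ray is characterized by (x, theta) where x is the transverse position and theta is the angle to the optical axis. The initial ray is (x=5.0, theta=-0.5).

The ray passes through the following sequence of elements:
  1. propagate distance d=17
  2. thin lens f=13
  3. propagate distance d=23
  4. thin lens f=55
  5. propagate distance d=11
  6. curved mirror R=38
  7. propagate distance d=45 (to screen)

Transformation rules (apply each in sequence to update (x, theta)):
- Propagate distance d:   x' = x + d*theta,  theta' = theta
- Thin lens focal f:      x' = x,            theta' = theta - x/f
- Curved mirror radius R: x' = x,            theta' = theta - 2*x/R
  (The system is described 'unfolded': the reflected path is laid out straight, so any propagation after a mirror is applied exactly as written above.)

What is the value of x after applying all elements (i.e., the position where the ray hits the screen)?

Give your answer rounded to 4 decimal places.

Initial: x=5.0000 theta=-0.5000
After 1 (propagate distance d=17): x=-3.5000 theta=-0.5000
After 2 (thin lens f=13): x=-3.5000 theta=-3/13 (≈-0.2308)
After 3 (propagate distance d=23): x=-229/26 (≈-8.8077) theta=-3/13 (≈-0.2308)
After 4 (thin lens f=55): x=-229/26 (≈-8.8077) theta=-101/1430 (≈-0.0706)
After 5 (propagate distance d=11): x=-623/65 (≈-9.5846) theta=-101/1430 (≈-0.0706)
After 6 (curved mirror R=38): x=-623/65 (≈-9.5846) theta=11787/27170 (≈0.4338)
After 7 (propagate distance d=45 (to screen)): x=270001/27170 (≈9.9375) theta=11787/27170 (≈0.4338)
Rounded to 4 decimal places: x = 9.9375

Answer: 9.9375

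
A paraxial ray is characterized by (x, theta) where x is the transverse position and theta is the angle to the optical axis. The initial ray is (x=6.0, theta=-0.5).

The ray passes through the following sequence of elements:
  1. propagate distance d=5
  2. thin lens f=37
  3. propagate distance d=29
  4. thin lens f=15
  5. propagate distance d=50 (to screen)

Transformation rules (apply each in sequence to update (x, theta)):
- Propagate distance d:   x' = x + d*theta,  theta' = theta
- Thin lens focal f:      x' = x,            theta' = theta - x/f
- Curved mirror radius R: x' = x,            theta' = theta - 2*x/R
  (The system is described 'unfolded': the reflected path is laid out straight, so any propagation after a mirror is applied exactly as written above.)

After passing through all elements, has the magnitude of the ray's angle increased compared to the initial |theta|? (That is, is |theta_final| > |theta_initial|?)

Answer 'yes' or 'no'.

Initial: x=6.0000 theta=-0.5000
After 1 (propagate distance d=5): x=3.5000 theta=-0.5000
After 2 (thin lens f=37): x=3.5000 theta=-22/37 (≈-0.5946)
After 3 (propagate distance d=29): x=-1017/74 (≈-13.7432) theta=-22/37 (≈-0.5946)
After 4 (thin lens f=15): x=-1017/74 (≈-13.7432) theta=119/370 (≈0.3216)
After 5 (propagate distance d=50 (to screen)): x=173/74 (≈2.3378) theta=119/370 (≈0.3216)
|theta_initial|=0.5000 |theta_final|=119/370 (≈0.3216) -> not increased

Answer: no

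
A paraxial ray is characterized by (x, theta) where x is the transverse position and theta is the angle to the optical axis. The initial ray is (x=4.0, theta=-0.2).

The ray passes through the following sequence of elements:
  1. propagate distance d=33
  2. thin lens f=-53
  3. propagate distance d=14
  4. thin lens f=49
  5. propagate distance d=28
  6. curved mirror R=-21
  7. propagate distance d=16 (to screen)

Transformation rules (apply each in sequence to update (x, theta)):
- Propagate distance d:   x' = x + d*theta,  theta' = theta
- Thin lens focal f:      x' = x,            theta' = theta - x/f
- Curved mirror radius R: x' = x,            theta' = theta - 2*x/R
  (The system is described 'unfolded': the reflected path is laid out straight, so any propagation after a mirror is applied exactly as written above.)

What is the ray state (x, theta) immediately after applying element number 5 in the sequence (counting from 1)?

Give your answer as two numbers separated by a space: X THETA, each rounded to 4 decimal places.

Answer: -9.5822 -0.1248

Derivation:
Initial: x=4.0000 theta=-0.2000
After 1 (propagate distance d=33): x=-2.6000 theta=-0.2000
After 2 (thin lens f=-53): x=-2.6000 theta=-66/265 (≈-0.2491)
After 3 (propagate distance d=14): x=-1613/265 (≈-6.0868) theta=-66/265 (≈-0.2491)
After 4 (thin lens f=49): x=-1613/265 (≈-6.0868) theta=-1621/12985 (≈-0.1248)
After 5 (propagate distance d=28): x=-3555/371 (≈-9.5822) theta=-1621/12985 (≈-0.1248)
Rounded to 4 decimal places: x = -9.5822, theta = -0.1248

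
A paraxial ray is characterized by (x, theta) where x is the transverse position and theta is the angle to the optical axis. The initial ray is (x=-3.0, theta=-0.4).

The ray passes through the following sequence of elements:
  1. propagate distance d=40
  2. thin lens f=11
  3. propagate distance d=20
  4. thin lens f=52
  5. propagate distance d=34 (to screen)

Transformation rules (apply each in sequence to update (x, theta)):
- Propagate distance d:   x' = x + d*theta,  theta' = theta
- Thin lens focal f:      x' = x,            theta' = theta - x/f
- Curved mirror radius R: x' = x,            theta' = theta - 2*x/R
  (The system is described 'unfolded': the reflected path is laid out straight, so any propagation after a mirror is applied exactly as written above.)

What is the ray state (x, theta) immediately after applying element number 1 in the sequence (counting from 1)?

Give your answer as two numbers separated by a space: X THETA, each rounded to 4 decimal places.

Answer: -19.0000 -0.4000

Derivation:
Initial: x=-3.0000 theta=-0.4000
After 1 (propagate distance d=40): x=-19.0000 theta=-0.4000
Rounded to 4 decimal places: x = -19.0000, theta = -0.4000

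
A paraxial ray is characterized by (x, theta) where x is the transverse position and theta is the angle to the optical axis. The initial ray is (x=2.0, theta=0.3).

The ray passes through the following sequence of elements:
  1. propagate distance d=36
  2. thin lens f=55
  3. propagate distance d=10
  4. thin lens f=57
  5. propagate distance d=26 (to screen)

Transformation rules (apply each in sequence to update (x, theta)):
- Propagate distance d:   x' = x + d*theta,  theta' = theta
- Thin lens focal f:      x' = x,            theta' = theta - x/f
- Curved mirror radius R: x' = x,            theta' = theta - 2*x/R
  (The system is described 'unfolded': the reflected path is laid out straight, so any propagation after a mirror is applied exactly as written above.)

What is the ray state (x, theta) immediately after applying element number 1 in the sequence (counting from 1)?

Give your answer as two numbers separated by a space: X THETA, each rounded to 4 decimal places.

Initial: x=2.0000 theta=0.3000
After 1 (propagate distance d=36): x=12.8000 theta=0.3000
Rounded to 4 decimal places: x = 12.8000, theta = 0.3000

Answer: 12.8000 0.3000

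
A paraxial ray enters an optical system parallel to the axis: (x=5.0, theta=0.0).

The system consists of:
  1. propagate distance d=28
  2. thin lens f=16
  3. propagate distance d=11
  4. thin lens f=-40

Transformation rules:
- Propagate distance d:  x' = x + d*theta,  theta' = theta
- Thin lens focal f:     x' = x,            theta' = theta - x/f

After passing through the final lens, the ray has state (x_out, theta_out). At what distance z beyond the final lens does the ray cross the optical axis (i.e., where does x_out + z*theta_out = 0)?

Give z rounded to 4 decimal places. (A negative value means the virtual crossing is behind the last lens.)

Initial: x=5.0000 theta=0.0000
After 1 (propagate distance d=28): x=5.0000 theta=0.0000
After 2 (thin lens f=16): x=5.0000 theta=-0.3125
After 3 (propagate distance d=11): x=1.5625 theta=-0.3125
After 4 (thin lens f=-40): x=1.5625 theta=-35/128 (≈-0.2734)
z_focus = -x_out/theta_out = -(1.5625)/(-35/128) = 40/7 ≈ 5.7143
Rounded to 4 decimal places: z = 5.7143

Answer: 5.7143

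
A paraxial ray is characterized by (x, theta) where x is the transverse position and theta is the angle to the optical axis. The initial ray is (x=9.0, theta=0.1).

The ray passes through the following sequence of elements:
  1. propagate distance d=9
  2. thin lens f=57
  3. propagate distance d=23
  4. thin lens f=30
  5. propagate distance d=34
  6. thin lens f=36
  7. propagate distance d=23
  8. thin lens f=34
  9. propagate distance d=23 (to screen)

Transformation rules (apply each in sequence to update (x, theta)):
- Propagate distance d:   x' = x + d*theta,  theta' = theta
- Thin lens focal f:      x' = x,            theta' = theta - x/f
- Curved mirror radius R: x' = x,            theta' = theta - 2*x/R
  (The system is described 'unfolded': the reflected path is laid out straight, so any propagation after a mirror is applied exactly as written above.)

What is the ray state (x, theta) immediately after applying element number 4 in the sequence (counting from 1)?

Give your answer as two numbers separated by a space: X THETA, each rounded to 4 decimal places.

Initial: x=9.0000 theta=0.1000
After 1 (propagate distance d=9): x=9.9000 theta=0.1000
After 2 (thin lens f=57): x=9.9000 theta=-7/95 (≈-0.0737)
After 3 (propagate distance d=23): x=1559/190 (≈8.2053) theta=-7/95 (≈-0.0737)
After 4 (thin lens f=30): x=1559/190 (≈8.2053) theta=-1979/5700 (≈-0.3472)
Rounded to 4 decimal places: x = 8.2053, theta = -0.3472

Answer: 8.2053 -0.3472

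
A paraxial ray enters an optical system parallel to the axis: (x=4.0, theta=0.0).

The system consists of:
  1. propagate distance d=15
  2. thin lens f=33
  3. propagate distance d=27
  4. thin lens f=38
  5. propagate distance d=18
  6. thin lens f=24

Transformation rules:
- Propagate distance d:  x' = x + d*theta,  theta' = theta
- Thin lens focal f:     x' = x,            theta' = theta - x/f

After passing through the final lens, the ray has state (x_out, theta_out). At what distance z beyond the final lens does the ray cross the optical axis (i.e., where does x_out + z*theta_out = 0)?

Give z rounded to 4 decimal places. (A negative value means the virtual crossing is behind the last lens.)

Initial: x=4.0000 theta=0.0000
After 1 (propagate distance d=15): x=4.0000 theta=0.0000
After 2 (thin lens f=33): x=4.0000 theta=-4/33 (≈-0.1212)
After 3 (propagate distance d=27): x=8/11 (≈0.7273) theta=-4/33 (≈-0.1212)
After 4 (thin lens f=38): x=8/11 (≈0.7273) theta=-8/57 (≈-0.1404)
After 5 (propagate distance d=18): x=-376/209 (≈-1.7990) theta=-8/57 (≈-0.1404)
After 6 (thin lens f=24): x=-376/209 (≈-1.7990) theta=-41/627 (≈-0.0654)
z_focus = -x_out/theta_out = -(-376/209)/(-41/627) = -1128/41 ≈ -27.5122
Rounded to 4 decimal places: z = -27.5122

Answer: -27.5122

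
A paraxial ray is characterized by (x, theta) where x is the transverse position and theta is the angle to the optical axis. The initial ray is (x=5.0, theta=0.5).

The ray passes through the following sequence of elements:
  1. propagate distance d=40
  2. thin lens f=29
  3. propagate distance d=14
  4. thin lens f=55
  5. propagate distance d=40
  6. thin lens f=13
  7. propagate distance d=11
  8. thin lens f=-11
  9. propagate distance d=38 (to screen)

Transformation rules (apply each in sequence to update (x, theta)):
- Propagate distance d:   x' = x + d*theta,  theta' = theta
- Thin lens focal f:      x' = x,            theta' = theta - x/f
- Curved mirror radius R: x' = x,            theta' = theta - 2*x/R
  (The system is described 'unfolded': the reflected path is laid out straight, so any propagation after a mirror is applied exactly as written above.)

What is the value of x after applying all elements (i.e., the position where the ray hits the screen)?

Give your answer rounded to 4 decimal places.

Answer: -42.7822

Derivation:
Initial: x=5.0000 theta=0.5000
After 1 (propagate distance d=40): x=25.0000 theta=0.5000
After 2 (thin lens f=29): x=25.0000 theta=-21/58 (≈-0.3621)
After 3 (propagate distance d=14): x=578/29 (≈19.9310) theta=-21/58 (≈-0.3621)
After 4 (thin lens f=55): x=578/29 (≈19.9310) theta=-2311/3190 (≈-0.7245)
After 5 (propagate distance d=40): x=-2886/319 (≈-9.0470) theta=-2311/3190 (≈-0.7245)
After 6 (thin lens f=13): x=-2886/319 (≈-9.0470) theta=-91/3190 (≈-0.0285)
After 7 (propagate distance d=11): x=-29861/3190 (≈-9.3608) theta=-91/3190 (≈-0.0285)
After 8 (thin lens f=-11): x=-29861/3190 (≈-9.3608) theta=-15431/17545 (≈-0.8795)
After 9 (propagate distance d=38 (to screen)): x=-1501227/35090 (≈-42.7822) theta=-15431/17545 (≈-0.8795)
Rounded to 4 decimal places: x = -42.7822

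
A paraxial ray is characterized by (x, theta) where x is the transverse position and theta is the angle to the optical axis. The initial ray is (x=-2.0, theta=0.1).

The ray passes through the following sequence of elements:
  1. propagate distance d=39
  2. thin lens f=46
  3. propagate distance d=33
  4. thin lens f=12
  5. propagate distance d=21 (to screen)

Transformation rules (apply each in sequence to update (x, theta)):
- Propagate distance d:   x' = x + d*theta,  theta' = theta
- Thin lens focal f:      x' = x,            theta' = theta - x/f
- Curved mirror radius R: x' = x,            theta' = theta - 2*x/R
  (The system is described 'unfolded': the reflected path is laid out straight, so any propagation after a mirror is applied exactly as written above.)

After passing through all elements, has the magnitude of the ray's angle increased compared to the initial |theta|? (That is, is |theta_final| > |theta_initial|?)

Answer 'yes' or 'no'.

Initial: x=-2.0000 theta=0.1000
After 1 (propagate distance d=39): x=1.9000 theta=0.1000
After 2 (thin lens f=46): x=1.9000 theta=27/460 (≈0.0587)
After 3 (propagate distance d=33): x=353/92 (≈3.8370) theta=27/460 (≈0.0587)
After 4 (thin lens f=12): x=353/92 (≈3.8370) theta=-1441/5520 (≈-0.2611)
After 5 (propagate distance d=21 (to screen)): x=-3027/1840 (≈-1.6451) theta=-1441/5520 (≈-0.2611)
|theta_initial|=0.1000 |theta_final|=1441/5520 (≈0.2611) -> increased

Answer: yes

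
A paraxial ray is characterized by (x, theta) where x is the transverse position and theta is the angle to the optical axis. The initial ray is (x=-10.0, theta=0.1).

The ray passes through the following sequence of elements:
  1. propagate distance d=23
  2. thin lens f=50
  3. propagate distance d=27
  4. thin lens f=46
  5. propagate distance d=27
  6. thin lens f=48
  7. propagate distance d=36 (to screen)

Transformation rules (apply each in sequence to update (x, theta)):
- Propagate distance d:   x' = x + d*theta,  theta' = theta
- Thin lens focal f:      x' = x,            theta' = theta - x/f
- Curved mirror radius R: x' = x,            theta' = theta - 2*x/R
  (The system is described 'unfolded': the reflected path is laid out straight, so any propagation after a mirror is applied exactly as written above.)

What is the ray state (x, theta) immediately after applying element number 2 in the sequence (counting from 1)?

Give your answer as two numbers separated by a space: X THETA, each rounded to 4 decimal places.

Initial: x=-10.0000 theta=0.1000
After 1 (propagate distance d=23): x=-7.7000 theta=0.1000
After 2 (thin lens f=50): x=-7.7000 theta=0.2540
Rounded to 4 decimal places: x = -7.7000, theta = 0.2540

Answer: -7.7000 0.2540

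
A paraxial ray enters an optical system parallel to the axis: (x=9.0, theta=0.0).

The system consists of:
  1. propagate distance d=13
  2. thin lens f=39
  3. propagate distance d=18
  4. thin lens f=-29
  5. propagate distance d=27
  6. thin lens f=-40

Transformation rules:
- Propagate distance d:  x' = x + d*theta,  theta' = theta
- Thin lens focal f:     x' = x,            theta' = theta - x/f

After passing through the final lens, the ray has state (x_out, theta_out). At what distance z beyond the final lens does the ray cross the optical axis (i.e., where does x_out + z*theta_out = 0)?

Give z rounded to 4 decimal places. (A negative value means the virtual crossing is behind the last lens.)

Answer: -215.3425

Derivation:
Initial: x=9.0000 theta=0.0000
After 1 (propagate distance d=13): x=9.0000 theta=0.0000
After 2 (thin lens f=39): x=9.0000 theta=-3/13 (≈-0.2308)
After 3 (propagate distance d=18): x=63/13 (≈4.8462) theta=-3/13 (≈-0.2308)
After 4 (thin lens f=-29): x=63/13 (≈4.8462) theta=-24/377 (≈-0.0637)
After 5 (propagate distance d=27): x=1179/377 (≈3.1273) theta=-24/377 (≈-0.0637)
After 6 (thin lens f=-40): x=1179/377 (≈3.1273) theta=219/15080 (≈0.0145)
z_focus = -x_out/theta_out = -(1179/377)/(219/15080) = -15720/73 ≈ -215.3425
Rounded to 4 decimal places: z = -215.3425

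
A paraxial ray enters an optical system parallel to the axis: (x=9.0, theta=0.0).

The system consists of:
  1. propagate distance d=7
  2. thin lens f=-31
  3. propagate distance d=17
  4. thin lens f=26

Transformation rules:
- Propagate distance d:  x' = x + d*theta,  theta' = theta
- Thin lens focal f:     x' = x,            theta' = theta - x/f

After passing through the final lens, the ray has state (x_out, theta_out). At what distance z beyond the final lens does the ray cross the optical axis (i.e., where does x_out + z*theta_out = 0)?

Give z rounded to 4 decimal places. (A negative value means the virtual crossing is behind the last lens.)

Initial: x=9.0000 theta=0.0000
After 1 (propagate distance d=7): x=9.0000 theta=0.0000
After 2 (thin lens f=-31): x=9.0000 theta=9/31 (≈0.2903)
After 3 (propagate distance d=17): x=432/31 (≈13.9355) theta=9/31 (≈0.2903)
After 4 (thin lens f=26): x=432/31 (≈13.9355) theta=-99/403 (≈-0.2457)
z_focus = -x_out/theta_out = -(432/31)/(-99/403) = 624/11 ≈ 56.7273
Rounded to 4 decimal places: z = 56.7273

Answer: 56.7273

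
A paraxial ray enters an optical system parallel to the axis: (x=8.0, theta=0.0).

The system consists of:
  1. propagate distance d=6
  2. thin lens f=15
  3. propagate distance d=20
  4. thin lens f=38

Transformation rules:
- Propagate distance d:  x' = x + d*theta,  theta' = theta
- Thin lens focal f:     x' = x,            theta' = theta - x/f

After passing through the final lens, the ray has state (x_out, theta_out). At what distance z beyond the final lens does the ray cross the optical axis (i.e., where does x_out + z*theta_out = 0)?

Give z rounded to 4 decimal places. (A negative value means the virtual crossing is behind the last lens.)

Answer: -5.7576

Derivation:
Initial: x=8.0000 theta=0.0000
After 1 (propagate distance d=6): x=8.0000 theta=0.0000
After 2 (thin lens f=15): x=8.0000 theta=-8/15 (≈-0.5333)
After 3 (propagate distance d=20): x=-8/3 (≈-2.6667) theta=-8/15 (≈-0.5333)
After 4 (thin lens f=38): x=-8/3 (≈-2.6667) theta=-44/95 (≈-0.4632)
z_focus = -x_out/theta_out = -(-8/3)/(-44/95) = -190/33 ≈ -5.7576
Rounded to 4 decimal places: z = -5.7576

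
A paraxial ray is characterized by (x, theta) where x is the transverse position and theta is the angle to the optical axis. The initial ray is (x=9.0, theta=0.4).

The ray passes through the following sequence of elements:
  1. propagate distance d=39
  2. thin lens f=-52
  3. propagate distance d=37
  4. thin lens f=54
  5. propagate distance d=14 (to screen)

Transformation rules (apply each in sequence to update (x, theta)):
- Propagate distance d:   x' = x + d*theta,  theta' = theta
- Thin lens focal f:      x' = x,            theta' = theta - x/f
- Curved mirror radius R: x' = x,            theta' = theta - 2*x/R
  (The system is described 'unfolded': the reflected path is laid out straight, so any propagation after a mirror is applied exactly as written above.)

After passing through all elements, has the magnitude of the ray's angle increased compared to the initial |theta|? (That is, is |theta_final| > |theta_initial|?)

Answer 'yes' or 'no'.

Answer: no

Derivation:
Initial: x=9.0000 theta=0.4000
After 1 (propagate distance d=39): x=24.6000 theta=0.4000
After 2 (thin lens f=-52): x=24.6000 theta=227/260 (≈0.8731)
After 3 (propagate distance d=37): x=2959/52 (≈56.9038) theta=227/260 (≈0.8731)
After 4 (thin lens f=54): x=2959/52 (≈56.9038) theta=-2537/14040 (≈-0.1807)
After 5 (propagate distance d=14 (to screen)): x=14681/270 (≈54.3741) theta=-2537/14040 (≈-0.1807)
|theta_initial|=0.4000 |theta_final|=2537/14040 (≈0.1807) -> not increased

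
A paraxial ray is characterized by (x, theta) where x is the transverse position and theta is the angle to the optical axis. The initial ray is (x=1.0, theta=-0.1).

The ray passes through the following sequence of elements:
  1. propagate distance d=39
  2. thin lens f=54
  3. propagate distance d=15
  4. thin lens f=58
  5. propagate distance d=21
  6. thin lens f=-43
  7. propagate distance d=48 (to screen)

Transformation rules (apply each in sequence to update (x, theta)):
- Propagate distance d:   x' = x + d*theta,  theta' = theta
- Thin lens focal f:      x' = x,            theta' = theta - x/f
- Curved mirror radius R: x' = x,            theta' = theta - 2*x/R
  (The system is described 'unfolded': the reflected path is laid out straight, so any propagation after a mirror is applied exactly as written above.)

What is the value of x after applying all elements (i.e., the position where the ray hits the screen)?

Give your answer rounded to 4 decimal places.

Initial: x=1.0000 theta=-0.1000
After 1 (propagate distance d=39): x=-2.9000 theta=-0.1000
After 2 (thin lens f=54): x=-2.9000 theta=-5/108 (≈-0.0463)
After 3 (propagate distance d=15): x=-647/180 (≈-3.5944) theta=-5/108 (≈-0.0463)
After 4 (thin lens f=58): x=-647/180 (≈-3.5944) theta=491/31320 (≈0.0157)
After 5 (propagate distance d=21): x=-11363/3480 (≈-3.2652) theta=491/31320 (≈0.0157)
After 6 (thin lens f=-43): x=-11363/3480 (≈-3.2652) theta=-40577/673380 (≈-0.0603)
After 7 (propagate distance d=48 (to screen)): x=-2764291/448920 (≈-6.1576) theta=-40577/673380 (≈-0.0603)
Rounded to 4 decimal places: x = -6.1576

Answer: -6.1576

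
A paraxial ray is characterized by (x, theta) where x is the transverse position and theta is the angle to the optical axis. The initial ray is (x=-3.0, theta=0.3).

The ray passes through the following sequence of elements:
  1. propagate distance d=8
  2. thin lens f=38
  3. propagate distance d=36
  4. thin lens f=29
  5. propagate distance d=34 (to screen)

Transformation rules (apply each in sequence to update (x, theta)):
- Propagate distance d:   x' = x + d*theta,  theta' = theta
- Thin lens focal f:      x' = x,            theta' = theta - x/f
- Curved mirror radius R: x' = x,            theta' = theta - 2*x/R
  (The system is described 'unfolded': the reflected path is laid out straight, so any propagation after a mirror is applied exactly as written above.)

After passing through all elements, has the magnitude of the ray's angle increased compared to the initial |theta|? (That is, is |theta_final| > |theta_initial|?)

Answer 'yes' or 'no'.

Initial: x=-3.0000 theta=0.3000
After 1 (propagate distance d=8): x=-0.6000 theta=0.3000
After 2 (thin lens f=38): x=-0.6000 theta=6/19 (≈0.3158)
After 3 (propagate distance d=36): x=1023/95 (≈10.7684) theta=6/19 (≈0.3158)
After 4 (thin lens f=29): x=1023/95 (≈10.7684) theta=-153/2755 (≈-0.0555)
After 5 (propagate distance d=34 (to screen)): x=4893/551 (≈8.8802) theta=-153/2755 (≈-0.0555)
|theta_initial|=0.3000 |theta_final|=153/2755 (≈0.0555) -> not increased

Answer: no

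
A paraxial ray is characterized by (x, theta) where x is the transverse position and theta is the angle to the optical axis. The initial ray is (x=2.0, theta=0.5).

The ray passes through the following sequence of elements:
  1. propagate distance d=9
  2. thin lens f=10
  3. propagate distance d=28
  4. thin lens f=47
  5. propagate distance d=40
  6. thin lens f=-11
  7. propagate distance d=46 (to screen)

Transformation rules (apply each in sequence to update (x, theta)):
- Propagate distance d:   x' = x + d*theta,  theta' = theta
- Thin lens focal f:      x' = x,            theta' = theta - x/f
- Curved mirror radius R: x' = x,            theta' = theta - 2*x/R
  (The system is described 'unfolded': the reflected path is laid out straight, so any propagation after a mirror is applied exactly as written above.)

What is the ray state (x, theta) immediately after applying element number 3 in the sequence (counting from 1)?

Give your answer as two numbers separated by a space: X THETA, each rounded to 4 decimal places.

Answer: 2.3000 -0.1500

Derivation:
Initial: x=2.0000 theta=0.5000
After 1 (propagate distance d=9): x=6.5000 theta=0.5000
After 2 (thin lens f=10): x=6.5000 theta=-0.1500
After 3 (propagate distance d=28): x=2.3000 theta=-0.1500
Rounded to 4 decimal places: x = 2.3000, theta = -0.1500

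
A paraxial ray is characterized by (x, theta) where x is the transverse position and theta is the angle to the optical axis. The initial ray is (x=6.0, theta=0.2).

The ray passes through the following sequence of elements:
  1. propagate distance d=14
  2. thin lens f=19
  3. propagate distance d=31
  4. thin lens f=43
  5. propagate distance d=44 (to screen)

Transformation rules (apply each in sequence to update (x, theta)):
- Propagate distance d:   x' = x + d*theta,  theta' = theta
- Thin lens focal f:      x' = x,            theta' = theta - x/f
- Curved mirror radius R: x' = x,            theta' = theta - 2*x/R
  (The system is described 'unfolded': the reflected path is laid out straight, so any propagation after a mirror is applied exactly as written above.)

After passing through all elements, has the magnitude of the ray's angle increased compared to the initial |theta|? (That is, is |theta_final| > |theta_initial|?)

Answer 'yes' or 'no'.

Initial: x=6.0000 theta=0.2000
After 1 (propagate distance d=14): x=8.8000 theta=0.2000
After 2 (thin lens f=19): x=8.8000 theta=-5/19 (≈-0.2632)
After 3 (propagate distance d=31): x=61/95 (≈0.6421) theta=-5/19 (≈-0.2632)
After 4 (thin lens f=43): x=61/95 (≈0.6421) theta=-1136/4085 (≈-0.2781)
After 5 (propagate distance d=44 (to screen)): x=-47361/4085 (≈-11.5939) theta=-1136/4085 (≈-0.2781)
|theta_initial|=0.2000 |theta_final|=1136/4085 (≈0.2781) -> increased

Answer: yes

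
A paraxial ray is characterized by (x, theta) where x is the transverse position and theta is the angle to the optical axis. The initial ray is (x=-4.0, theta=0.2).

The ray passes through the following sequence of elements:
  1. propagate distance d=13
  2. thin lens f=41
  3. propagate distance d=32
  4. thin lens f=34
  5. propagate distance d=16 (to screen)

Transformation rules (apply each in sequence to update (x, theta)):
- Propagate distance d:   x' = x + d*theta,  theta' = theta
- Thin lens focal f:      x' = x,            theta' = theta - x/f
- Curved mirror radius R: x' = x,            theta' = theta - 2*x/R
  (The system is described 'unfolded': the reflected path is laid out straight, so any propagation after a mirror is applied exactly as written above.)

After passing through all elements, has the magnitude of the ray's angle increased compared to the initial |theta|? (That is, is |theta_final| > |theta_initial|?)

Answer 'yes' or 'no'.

Initial: x=-4.0000 theta=0.2000
After 1 (propagate distance d=13): x=-1.4000 theta=0.2000
After 2 (thin lens f=41): x=-1.4000 theta=48/205 (≈0.2341)
After 3 (propagate distance d=32): x=1249/205 (≈6.0927) theta=48/205 (≈0.2341)
After 4 (thin lens f=34): x=1249/205 (≈6.0927) theta=383/6970 (≈0.0549)
After 5 (propagate distance d=16 (to screen)): x=24297/3485 (≈6.9719) theta=383/6970 (≈0.0549)
|theta_initial|=0.2000 |theta_final|=383/6970 (≈0.0549) -> not increased

Answer: no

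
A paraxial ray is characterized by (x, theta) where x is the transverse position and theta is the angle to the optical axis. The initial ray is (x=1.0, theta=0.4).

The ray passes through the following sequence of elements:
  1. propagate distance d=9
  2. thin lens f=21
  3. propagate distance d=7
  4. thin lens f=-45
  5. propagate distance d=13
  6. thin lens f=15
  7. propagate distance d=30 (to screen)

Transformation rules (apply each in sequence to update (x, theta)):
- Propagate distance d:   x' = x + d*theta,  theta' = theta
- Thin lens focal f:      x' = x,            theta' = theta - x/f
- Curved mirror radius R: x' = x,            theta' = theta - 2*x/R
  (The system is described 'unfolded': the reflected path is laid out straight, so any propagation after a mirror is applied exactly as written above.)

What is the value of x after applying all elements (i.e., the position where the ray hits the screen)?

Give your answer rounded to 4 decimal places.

Answer: -0.5742

Derivation:
Initial: x=1.0000 theta=0.4000
After 1 (propagate distance d=9): x=4.6000 theta=0.4000
After 2 (thin lens f=21): x=4.6000 theta=19/105 (≈0.1810)
After 3 (propagate distance d=7): x=88/15 (≈5.8667) theta=19/105 (≈0.1810)
After 4 (thin lens f=-45): x=88/15 (≈5.8667) theta=1471/4725 (≈0.3113)
After 5 (propagate distance d=13): x=46843/4725 (≈9.9139) theta=1471/4725 (≈0.3113)
After 6 (thin lens f=15): x=46843/4725 (≈9.9139) theta=-24778/70875 (≈-0.3496)
After 7 (propagate distance d=30 (to screen)): x=-2713/4725 (≈-0.5742) theta=-24778/70875 (≈-0.3496)
Rounded to 4 decimal places: x = -0.5742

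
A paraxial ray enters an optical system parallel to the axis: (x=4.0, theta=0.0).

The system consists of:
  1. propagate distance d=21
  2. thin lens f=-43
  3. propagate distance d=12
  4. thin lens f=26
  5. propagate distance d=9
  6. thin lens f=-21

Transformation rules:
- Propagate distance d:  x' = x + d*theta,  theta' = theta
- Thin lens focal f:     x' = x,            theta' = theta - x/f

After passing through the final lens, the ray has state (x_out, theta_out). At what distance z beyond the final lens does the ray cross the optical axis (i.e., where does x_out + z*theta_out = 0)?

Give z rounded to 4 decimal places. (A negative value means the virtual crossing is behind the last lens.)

Answer: -43.8375

Derivation:
Initial: x=4.0000 theta=0.0000
After 1 (propagate distance d=21): x=4.0000 theta=0.0000
After 2 (thin lens f=-43): x=4.0000 theta=4/43 (≈0.0930)
After 3 (propagate distance d=12): x=220/43 (≈5.1163) theta=4/43 (≈0.0930)
After 4 (thin lens f=26): x=220/43 (≈5.1163) theta=-58/559 (≈-0.1038)
After 5 (propagate distance d=9): x=2338/559 (≈4.1825) theta=-58/559 (≈-0.1038)
After 6 (thin lens f=-21): x=2338/559 (≈4.1825) theta=160/1677 (≈0.0954)
z_focus = -x_out/theta_out = -(2338/559)/(160/1677) = -43.8375
Rounded to 4 decimal places: z = -43.8375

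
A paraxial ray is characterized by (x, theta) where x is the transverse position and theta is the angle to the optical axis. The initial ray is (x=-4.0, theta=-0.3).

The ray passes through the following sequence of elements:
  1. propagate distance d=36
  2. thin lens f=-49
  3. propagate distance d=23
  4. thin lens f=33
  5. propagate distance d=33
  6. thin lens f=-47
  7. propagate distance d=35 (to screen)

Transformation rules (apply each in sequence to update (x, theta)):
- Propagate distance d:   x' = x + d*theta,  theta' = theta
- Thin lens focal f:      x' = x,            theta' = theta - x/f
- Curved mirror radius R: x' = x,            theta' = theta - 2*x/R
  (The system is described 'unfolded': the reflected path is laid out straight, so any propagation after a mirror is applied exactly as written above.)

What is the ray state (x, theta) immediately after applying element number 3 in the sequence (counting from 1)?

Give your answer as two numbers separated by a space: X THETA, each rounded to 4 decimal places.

Answer: -28.6469 -0.6020

Derivation:
Initial: x=-4.0000 theta=-0.3000
After 1 (propagate distance d=36): x=-14.8000 theta=-0.3000
After 2 (thin lens f=-49): x=-14.8000 theta=-59/98 (≈-0.6020)
After 3 (propagate distance d=23): x=-14037/490 (≈-28.6469) theta=-59/98 (≈-0.6020)
Rounded to 4 decimal places: x = -28.6469, theta = -0.6020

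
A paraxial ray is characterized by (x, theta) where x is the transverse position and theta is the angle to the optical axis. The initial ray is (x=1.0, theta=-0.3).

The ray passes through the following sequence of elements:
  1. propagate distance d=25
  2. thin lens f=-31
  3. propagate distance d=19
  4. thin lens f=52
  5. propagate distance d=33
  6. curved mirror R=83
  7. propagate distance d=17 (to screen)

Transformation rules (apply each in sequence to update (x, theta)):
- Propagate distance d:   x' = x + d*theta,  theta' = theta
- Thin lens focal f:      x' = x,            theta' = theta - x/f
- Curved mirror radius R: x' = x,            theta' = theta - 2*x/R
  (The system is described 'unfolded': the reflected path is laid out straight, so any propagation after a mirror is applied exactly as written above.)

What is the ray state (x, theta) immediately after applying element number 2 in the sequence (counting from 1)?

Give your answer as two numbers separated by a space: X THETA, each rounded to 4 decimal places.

Answer: -6.5000 -0.5097

Derivation:
Initial: x=1.0000 theta=-0.3000
After 1 (propagate distance d=25): x=-6.5000 theta=-0.3000
After 2 (thin lens f=-31): x=-6.5000 theta=-79/155 (≈-0.5097)
Rounded to 4 decimal places: x = -6.5000, theta = -0.5097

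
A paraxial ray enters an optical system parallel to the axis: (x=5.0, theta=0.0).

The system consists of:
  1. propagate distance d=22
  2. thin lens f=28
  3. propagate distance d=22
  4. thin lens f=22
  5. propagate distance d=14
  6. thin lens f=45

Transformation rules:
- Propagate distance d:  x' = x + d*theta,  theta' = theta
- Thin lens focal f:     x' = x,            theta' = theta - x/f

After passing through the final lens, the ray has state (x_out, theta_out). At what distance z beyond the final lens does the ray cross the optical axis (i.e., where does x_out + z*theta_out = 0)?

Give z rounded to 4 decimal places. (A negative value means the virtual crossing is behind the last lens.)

Answer: -11.7000

Derivation:
Initial: x=5.0000 theta=0.0000
After 1 (propagate distance d=22): x=5.0000 theta=0.0000
After 2 (thin lens f=28): x=5.0000 theta=-5/28 (≈-0.1786)
After 3 (propagate distance d=22): x=15/14 (≈1.0714) theta=-5/28 (≈-0.1786)
After 4 (thin lens f=22): x=15/14 (≈1.0714) theta=-5/22 (≈-0.2273)
After 5 (propagate distance d=14): x=-325/154 (≈-2.1104) theta=-5/22 (≈-0.2273)
After 6 (thin lens f=45): x=-325/154 (≈-2.1104) theta=-125/693 (≈-0.1804)
z_focus = -x_out/theta_out = -(-325/154)/(-125/693) = -11.7000
Rounded to 4 decimal places: z = -11.7000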